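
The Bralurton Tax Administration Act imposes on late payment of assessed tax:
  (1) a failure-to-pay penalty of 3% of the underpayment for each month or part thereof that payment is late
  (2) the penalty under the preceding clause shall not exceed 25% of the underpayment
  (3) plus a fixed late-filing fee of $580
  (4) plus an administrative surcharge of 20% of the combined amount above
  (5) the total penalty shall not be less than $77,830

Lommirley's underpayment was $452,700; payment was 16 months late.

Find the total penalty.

$136,506

Accrued rate: 3% × 16 = 48%, capped at 25% → 25%
Failure-to-pay penalty: 25% of $452,700 = $113,175
Penalty before surcharge: $113,175 + $580 = $113,755
Administrative surcharge: 20% of $113,755 = $22,751
Total penalty: $113,755 + $22,751 = $136,506
Minimum $77,830: $136,506 meets the minimum, no increase.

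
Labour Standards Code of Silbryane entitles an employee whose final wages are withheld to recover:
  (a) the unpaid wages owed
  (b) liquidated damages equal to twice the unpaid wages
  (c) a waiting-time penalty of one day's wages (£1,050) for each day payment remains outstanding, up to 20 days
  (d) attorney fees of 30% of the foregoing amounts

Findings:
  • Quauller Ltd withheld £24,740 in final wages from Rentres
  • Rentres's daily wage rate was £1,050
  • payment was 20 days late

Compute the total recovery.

Doubled: 2 × £24,740 = £49,480
Penalty days: min(20, 20) = 20
Waiting-time penalty: 20 × £1,050 = £21,000
Subtotal: £24,740 + £49,480 + £21,000 = £95,220
Attorney fees: 30% of £95,220 = £28,566
Total award: £95,220 + £28,566 = £123,786

Total award: £123,786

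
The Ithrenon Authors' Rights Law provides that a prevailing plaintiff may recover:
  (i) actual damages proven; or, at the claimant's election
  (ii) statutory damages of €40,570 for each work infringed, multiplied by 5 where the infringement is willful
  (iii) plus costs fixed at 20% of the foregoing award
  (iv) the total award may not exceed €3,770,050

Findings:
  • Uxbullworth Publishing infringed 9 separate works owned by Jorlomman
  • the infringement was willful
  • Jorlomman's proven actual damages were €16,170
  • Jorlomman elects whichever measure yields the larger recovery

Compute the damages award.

Award: €2,190,780

Statutory damages: 9 × €40,570 = €365,130
Multiplied by 5: 5 × €365,130 = €1,825,650
Greater of actual damages (€16,170) or enhanced statutory damages (€1,825,650): €1,825,650
Costs: 20% of €1,825,650 = €365,130
Award plus costs: €1,825,650 + €365,130 = €2,190,780
Cap at €3,770,050: €2,190,780 is within the cap, no reduction.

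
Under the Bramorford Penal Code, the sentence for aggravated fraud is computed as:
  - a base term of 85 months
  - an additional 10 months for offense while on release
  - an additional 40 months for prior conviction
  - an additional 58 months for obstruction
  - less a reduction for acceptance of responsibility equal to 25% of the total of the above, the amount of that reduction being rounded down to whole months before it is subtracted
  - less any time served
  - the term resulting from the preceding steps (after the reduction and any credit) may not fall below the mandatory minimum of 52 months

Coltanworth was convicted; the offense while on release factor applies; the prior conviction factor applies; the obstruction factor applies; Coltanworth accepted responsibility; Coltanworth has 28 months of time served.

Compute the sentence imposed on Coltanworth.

Sentence: 117 months

Offense while on release enhancement: +10 months
Prior conviction enhancement: +40 months
Obstruction enhancement: +58 months
Adjusted term: 85 months + 10 months + 40 months + 58 months = 193 months
Acceptance of responsibility reduction: 25% of 193 months = 48 months (rounded down)
After reduction: 193 − 48 = 145 months
Less time served: 145 months − 28 months = 117 months
Minimum 52 months: 117 months meets the minimum, no increase.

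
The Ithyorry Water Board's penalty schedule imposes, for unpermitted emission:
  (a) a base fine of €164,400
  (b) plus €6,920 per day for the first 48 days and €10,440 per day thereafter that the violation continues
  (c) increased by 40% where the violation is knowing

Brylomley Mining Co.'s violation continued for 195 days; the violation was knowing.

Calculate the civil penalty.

€2,843,736

First 48 days: 48 × €6,920 = €332,160
Remaining days: (195 − 48) × €10,440 = €1,534,680
Per-day component: €332,160 + €1,534,680 = €1,866,840
Base plus per-day: €164,400 + €1,866,840 = €2,031,240
Enhancement: 40% of €2,031,240 = €812,496
Enhanced fine: €2,031,240 + €812,496 = €2,843,736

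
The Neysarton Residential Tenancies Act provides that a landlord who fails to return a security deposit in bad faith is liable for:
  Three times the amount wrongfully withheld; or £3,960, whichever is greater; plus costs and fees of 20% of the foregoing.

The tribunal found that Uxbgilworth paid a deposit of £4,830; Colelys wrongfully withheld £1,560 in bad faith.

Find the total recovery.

£5,616

Trebled: 3 × £1,560 = £4,680
Minimum £3,960: £4,680 meets the minimum, no increase.
Costs and fees: 20% of £4,680 = £936
Total recovery: £4,680 + £936 = £5,616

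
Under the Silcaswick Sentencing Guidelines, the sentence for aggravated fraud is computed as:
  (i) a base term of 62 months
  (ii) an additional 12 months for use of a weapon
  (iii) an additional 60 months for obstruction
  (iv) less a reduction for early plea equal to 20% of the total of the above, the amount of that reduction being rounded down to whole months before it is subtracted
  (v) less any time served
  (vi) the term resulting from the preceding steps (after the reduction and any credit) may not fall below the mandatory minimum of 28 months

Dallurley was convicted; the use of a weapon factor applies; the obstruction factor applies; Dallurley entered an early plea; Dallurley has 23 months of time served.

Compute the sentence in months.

85 months

Use of a weapon enhancement: +12 months
Obstruction enhancement: +60 months
Adjusted term: 62 months + 12 months + 60 months = 134 months
Early plea reduction: 20% of 134 months = 26 months (rounded down)
After reduction: 134 − 26 = 108 months
Less time served: 108 months − 23 months = 85 months
Minimum 28 months: 85 months meets the minimum, no increase.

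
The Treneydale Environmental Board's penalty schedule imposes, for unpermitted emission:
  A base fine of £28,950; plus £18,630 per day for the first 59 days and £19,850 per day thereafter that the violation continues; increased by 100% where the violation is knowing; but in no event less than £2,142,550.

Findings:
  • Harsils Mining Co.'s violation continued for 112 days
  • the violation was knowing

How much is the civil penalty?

Civil penalty: £4,360,340

First 59 days: 59 × £18,630 = £1,099,170
Remaining days: (112 − 59) × £19,850 = £1,052,050
Per-day component: £1,099,170 + £1,052,050 = £2,151,220
Base plus per-day: £28,950 + £2,151,220 = £2,180,170
Enhancement: 100% of £2,180,170 = £2,180,170
Enhanced fine: £2,180,170 + £2,180,170 = £4,360,340
Minimum £2,142,550: £4,360,340 meets the minimum, no increase.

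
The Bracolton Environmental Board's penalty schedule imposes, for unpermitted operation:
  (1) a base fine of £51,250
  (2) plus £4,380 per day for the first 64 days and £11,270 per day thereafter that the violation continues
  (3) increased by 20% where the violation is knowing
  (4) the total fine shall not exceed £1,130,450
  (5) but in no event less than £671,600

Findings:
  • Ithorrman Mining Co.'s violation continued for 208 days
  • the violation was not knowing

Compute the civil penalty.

First 64 days: 64 × £4,380 = £280,320
Remaining days: (208 − 64) × £11,270 = £1,622,880
Per-day component: £280,320 + £1,622,880 = £1,903,200
Base plus per-day: £51,250 + £1,903,200 = £1,954,450
The violation was not knowing: no 20% increase.
Cap at £1,130,450: £1,954,450 exceeds the cap → £1,130,450
Minimum £671,600: £1,130,450 meets the minimum, no increase.

£1,130,450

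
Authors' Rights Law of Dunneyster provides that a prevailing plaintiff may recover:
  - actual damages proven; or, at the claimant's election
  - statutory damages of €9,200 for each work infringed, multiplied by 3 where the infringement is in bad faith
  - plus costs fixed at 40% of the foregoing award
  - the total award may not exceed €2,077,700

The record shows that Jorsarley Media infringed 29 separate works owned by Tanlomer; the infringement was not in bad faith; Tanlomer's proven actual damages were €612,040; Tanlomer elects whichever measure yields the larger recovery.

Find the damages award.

Statutory damages: 29 × €9,200 = €266,800
Infringement not in bad faith: no ×3 enhancement.
Greater of actual damages (€612,040) or statutory damages (€266,800): €612,040
Costs: 40% of €612,040 = €244,816
Award plus costs: €612,040 + €244,816 = €856,856
Cap at €2,077,700: €856,856 is within the cap, no reduction.

€856,856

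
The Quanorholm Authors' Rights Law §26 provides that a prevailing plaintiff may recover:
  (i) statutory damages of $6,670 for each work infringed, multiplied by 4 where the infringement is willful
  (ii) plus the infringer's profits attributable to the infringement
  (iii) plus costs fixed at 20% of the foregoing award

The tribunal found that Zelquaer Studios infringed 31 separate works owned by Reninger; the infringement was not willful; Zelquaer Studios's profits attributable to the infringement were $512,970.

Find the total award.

$863,688

Statutory damages: 31 × $6,670 = $206,770
Infringement not willful: no ×4 enhancement.
Combined award: $206,770 + $512,970 = $719,740
Costs: 20% of $719,740 = $143,948
Award plus costs: $719,740 + $143,948 = $863,688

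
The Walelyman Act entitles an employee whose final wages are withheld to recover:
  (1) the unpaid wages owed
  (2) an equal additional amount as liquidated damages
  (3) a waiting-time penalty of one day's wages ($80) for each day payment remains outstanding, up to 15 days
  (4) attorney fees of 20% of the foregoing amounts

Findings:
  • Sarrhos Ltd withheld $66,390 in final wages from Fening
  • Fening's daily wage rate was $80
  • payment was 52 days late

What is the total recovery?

$160,776

Liquidated damages (equal amount): $66,390
Penalty days: min(52, 15) = 15
Waiting-time penalty: 15 × $80 = $1,200
Subtotal: $66,390 + $66,390 + $1,200 = $133,980
Attorney fees: 20% of $133,980 = $26,796
Total award: $133,980 + $26,796 = $160,776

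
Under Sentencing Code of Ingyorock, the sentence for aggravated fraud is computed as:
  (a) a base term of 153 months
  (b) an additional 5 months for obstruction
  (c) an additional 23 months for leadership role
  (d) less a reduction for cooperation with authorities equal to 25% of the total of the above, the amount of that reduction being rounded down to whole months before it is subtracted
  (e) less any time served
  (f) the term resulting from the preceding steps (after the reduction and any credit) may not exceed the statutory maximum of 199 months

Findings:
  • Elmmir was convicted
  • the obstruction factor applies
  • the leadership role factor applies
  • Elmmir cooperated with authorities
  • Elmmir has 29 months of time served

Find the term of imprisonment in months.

107 months

Obstruction enhancement: +5 months
Leadership role enhancement: +23 months
Adjusted term: 153 months + 5 months + 23 months = 181 months
Cooperation with authorities reduction: 25% of 181 months = 45 months (rounded down)
After reduction: 181 − 45 = 136 months
Less time served: 136 months − 29 months = 107 months
Cap at 199 months: 107 months is within the cap, no reduction.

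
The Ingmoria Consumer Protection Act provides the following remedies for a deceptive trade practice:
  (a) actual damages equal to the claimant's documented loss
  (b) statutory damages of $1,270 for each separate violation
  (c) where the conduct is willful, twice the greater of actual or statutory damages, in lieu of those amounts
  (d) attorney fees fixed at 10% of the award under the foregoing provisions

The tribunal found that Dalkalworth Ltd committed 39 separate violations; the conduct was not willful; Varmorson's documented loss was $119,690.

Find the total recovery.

Statutory damages: 39 × $1,270 = $49,530
Conduct not willful: the in-lieu enhancement does not apply.
Actual plus statutory damages: $119,690 + $49,530 = $169,220
Attorney fees: 10% of $169,220 = $16,922
Total recovery: $169,220 + $16,922 = $186,142

$186,142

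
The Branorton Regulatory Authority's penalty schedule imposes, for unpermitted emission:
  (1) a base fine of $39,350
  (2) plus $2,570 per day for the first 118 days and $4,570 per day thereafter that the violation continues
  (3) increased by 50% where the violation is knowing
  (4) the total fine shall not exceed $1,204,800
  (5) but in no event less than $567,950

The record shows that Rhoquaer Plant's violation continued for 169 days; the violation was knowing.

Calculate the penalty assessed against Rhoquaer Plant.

$863,520

First 118 days: 118 × $2,570 = $303,260
Remaining days: (169 − 118) × $4,570 = $233,070
Per-day component: $303,260 + $233,070 = $536,330
Base plus per-day: $39,350 + $536,330 = $575,680
Enhancement: 50% of $575,680 = $287,840
Enhanced fine: $575,680 + $287,840 = $863,520
Cap at $1,204,800: $863,520 is within the cap, no reduction.
Minimum $567,950: $863,520 meets the minimum, no increase.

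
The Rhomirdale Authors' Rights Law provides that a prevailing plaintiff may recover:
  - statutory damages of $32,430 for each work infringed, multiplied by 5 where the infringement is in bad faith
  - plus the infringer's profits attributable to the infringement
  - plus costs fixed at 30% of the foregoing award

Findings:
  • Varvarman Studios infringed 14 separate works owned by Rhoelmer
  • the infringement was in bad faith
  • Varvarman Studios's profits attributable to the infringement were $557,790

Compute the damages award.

Award: $3,676,257

Statutory damages: 14 × $32,430 = $454,020
Multiplied by 5: 5 × $454,020 = $2,270,100
Combined award: $2,270,100 + $557,790 = $2,827,890
Costs: 30% of $2,827,890 = $848,367
Award plus costs: $2,827,890 + $848,367 = $3,676,257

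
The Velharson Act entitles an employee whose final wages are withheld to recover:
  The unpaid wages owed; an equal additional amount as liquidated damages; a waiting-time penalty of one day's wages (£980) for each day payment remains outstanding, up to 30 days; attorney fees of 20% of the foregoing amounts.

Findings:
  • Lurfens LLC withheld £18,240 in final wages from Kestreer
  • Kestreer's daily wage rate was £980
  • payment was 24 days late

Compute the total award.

£72,000

Liquidated damages (equal amount): £18,240
Penalty days: min(24, 30) = 24
Waiting-time penalty: 24 × £980 = £23,520
Subtotal: £18,240 + £18,240 + £23,520 = £60,000
Attorney fees: 20% of £60,000 = £12,000
Total award: £60,000 + £12,000 = £72,000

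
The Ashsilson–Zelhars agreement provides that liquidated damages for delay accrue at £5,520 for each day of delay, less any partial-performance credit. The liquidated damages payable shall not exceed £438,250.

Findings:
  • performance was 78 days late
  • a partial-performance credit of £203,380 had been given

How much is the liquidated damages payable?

£227,180

Per-day damages: 78 × £5,520 = £430,560
Less partial-performance credit: £430,560 − £203,380 = £227,180
Cap at £438,250: £227,180 is within the cap, no reduction.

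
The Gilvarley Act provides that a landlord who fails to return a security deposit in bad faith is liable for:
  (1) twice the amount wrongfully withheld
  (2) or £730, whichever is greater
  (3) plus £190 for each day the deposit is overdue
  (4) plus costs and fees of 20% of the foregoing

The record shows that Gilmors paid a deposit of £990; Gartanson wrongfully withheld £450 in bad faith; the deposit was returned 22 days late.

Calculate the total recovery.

£6,096

Doubled: 2 × £450 = £900
Minimum £730: £900 meets the minimum, no increase.
Late-return penalty: 22 × £190 = £4,180
Damages plus late penalty: £900 + £4,180 = £5,080
Costs and fees: 20% of £5,080 = £1,016
Total recovery: £5,080 + £1,016 = £6,096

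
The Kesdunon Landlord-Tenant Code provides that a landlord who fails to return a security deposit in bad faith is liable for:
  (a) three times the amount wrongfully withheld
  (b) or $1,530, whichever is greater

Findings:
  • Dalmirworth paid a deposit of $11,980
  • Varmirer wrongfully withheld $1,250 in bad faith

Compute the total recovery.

Trebled: 3 × $1,250 = $3,750
Minimum $1,530: $3,750 meets the minimum, no increase.

$3,750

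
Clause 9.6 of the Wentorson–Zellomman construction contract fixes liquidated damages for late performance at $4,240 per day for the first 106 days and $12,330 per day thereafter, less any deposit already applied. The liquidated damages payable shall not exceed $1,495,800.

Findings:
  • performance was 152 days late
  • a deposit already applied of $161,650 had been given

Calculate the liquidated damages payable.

First 106 days: 106 × $4,240 = $449,440
Remaining days: (152 − 106) × $12,330 = $567,180
Accrued per-day damages: $449,440 + $567,180 = $1,016,620
Less deposit already applied: $1,016,620 − $161,650 = $854,970
Cap at $1,495,800: $854,970 is within the cap, no reduction.

$854,970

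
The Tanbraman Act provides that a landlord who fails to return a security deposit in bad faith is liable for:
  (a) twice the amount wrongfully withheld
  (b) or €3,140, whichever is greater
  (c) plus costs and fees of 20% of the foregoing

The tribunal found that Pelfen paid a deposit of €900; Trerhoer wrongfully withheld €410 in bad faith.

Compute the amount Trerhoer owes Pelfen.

€3,768

Doubled: 2 × €410 = €820
Minimum €3,140: €820 is below the minimum → €3,140
Costs and fees: 20% of €3,140 = €628
Total recovery: €3,140 + €628 = €3,768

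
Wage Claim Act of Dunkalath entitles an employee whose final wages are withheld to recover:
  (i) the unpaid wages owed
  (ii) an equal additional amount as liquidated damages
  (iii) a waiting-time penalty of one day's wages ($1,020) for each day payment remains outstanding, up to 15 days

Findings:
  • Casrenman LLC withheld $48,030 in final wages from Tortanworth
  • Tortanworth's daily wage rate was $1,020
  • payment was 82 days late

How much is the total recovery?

Liquidated damages (equal amount): $48,030
Penalty days: min(82, 15) = 15
Waiting-time penalty: 15 × $1,020 = $15,300
Total award: $48,030 + $48,030 + $15,300 = $111,360

$111,360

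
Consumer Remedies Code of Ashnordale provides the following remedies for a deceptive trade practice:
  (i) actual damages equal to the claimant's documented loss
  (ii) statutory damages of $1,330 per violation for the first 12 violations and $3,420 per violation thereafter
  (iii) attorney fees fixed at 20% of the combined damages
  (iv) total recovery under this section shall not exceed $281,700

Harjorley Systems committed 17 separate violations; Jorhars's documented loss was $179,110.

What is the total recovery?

Total recovery: $254,604

First 12 violations: 12 × $1,330 = $15,960
Remaining violations: (17 − 12) × $3,420 = $17,100
Statutory damages: $15,960 + $17,100 = $33,060
Combined damages: $179,110 + $33,060 = $212,170
Attorney fees: 20% of $212,170 = $42,434
Total before cap: $212,170 + $42,434 = $254,604
Cap at $281,700: $254,604 is within the cap, no reduction.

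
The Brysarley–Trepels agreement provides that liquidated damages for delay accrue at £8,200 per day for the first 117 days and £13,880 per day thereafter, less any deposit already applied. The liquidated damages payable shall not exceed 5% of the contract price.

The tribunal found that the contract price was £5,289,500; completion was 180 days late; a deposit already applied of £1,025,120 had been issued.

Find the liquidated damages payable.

First 117 days: 117 × £8,200 = £959,400
Remaining days: (180 − 117) × £13,880 = £874,440
Accrued per-day damages: £959,400 + £874,440 = £1,833,840
Less deposit already applied: £1,833,840 − £1,025,120 = £808,720
Cap: 5% of £5,289,500 = £264,475
Cap at £264,475: £808,720 exceeds the cap → £264,475

£264,475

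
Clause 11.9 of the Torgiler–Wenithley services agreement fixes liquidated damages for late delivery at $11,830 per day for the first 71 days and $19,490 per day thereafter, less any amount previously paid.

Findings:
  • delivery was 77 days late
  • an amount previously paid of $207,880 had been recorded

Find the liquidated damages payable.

First 71 days: 71 × $11,830 = $839,930
Remaining days: (77 − 71) × $19,490 = $116,940
Accrued per-day damages: $839,930 + $116,940 = $956,870
Less amount previously paid: $956,870 − $207,880 = $748,990

Liquidated damages: $748,990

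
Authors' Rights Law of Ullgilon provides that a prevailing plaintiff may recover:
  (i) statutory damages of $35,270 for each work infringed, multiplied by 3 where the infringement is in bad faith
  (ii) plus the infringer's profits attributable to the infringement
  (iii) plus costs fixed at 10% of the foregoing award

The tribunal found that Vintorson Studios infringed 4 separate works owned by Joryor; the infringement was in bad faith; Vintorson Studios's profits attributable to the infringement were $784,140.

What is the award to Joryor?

Statutory damages: 4 × $35,270 = $141,080
Trebled: 3 × $141,080 = $423,240
Combined award: $423,240 + $784,140 = $1,207,380
Costs: 10% of $1,207,380 = $120,738
Award plus costs: $1,207,380 + $120,738 = $1,328,118

$1,328,118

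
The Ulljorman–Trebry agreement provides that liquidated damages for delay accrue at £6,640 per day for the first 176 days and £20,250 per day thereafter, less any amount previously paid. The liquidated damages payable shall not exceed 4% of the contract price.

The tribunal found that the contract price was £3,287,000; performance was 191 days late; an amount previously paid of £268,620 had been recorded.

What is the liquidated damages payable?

First 176 days: 176 × £6,640 = £1,168,640
Remaining days: (191 − 176) × £20,250 = £303,750
Accrued per-day damages: £1,168,640 + £303,750 = £1,472,390
Less amount previously paid: £1,472,390 − £268,620 = £1,203,770
Cap: 4% of £3,287,000 = £131,480
Cap at £131,480: £1,203,770 exceeds the cap → £131,480

Liquidated damages: £131,480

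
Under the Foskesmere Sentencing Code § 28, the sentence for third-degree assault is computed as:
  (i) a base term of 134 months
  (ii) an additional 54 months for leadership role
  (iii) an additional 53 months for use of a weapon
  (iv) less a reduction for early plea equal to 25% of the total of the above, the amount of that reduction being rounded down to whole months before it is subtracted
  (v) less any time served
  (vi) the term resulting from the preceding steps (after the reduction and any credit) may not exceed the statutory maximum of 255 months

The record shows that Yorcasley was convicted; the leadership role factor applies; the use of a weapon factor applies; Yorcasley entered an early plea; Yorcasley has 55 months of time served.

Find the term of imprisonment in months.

126 months

Leadership role enhancement: +54 months
Use of a weapon enhancement: +53 months
Adjusted term: 134 months + 54 months + 53 months = 241 months
Early plea reduction: 25% of 241 months = 60 months (rounded down)
After reduction: 241 − 60 = 181 months
Less time served: 181 months − 55 months = 126 months
Cap at 255 months: 126 months is within the cap, no reduction.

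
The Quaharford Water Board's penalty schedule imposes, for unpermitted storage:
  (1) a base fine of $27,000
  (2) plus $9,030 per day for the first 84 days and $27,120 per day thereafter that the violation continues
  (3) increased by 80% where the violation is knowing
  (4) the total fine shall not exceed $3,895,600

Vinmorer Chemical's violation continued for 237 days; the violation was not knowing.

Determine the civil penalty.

First 84 days: 84 × $9,030 = $758,520
Remaining days: (237 − 84) × $27,120 = $4,149,360
Per-day component: $758,520 + $4,149,360 = $4,907,880
Base plus per-day: $27,000 + $4,907,880 = $4,934,880
The violation was not knowing: no 80% increase.
Cap at $3,895,600: $4,934,880 exceeds the cap → $3,895,600

$3,895,600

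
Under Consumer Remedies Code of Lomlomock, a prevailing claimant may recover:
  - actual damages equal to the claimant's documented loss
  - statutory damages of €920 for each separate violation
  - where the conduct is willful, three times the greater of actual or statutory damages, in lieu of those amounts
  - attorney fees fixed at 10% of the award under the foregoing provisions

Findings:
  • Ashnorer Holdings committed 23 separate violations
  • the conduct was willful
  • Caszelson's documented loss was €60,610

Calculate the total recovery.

Statutory damages: 23 × €920 = €21,160
Greater of actual damages (€60,610) or statutory damages (€21,160): €60,610
Trebled: 3 × €60,610 = €181,830
Attorney fees: 10% of €181,830 = €18,183
Total recovery: €181,830 + €18,183 = €200,013

€200,013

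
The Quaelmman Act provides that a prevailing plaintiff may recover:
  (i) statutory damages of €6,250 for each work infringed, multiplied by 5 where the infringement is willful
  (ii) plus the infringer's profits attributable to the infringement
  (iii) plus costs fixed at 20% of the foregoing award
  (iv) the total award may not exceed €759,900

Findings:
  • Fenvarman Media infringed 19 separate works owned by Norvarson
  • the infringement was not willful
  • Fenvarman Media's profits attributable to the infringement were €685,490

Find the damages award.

€759,900

Statutory damages: 19 × €6,250 = €118,750
Infringement not willful: no ×5 enhancement.
Combined award: €118,750 + €685,490 = €804,240
Costs: 20% of €804,240 = €160,848
Award plus costs: €804,240 + €160,848 = €965,088
Cap at €759,900: €965,088 exceeds the cap → €759,900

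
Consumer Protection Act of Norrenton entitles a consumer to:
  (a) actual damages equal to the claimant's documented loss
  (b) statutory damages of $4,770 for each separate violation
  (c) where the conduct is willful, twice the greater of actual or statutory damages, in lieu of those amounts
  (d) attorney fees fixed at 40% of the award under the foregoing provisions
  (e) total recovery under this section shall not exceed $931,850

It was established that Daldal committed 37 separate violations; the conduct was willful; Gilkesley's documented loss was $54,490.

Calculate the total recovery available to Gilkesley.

$494,172

Statutory damages: 37 × $4,770 = $176,490
Greater of actual damages ($54,490) or statutory damages ($176,490): $176,490
Doubled: 2 × $176,490 = $352,980
Attorney fees: 40% of $352,980 = $141,192
Total before cap: $352,980 + $141,192 = $494,172
Cap at $931,850: $494,172 is within the cap, no reduction.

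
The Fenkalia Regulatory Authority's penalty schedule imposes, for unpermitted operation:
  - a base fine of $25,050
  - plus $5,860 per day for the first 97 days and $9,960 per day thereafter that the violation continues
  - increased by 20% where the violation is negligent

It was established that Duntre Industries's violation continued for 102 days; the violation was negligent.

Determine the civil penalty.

First 97 days: 97 × $5,860 = $568,420
Remaining days: (102 − 97) × $9,960 = $49,800
Per-day component: $568,420 + $49,800 = $618,220
Base plus per-day: $25,050 + $618,220 = $643,270
Enhancement: 20% of $643,270 = $128,654
Enhanced fine: $643,270 + $128,654 = $771,924

$771,924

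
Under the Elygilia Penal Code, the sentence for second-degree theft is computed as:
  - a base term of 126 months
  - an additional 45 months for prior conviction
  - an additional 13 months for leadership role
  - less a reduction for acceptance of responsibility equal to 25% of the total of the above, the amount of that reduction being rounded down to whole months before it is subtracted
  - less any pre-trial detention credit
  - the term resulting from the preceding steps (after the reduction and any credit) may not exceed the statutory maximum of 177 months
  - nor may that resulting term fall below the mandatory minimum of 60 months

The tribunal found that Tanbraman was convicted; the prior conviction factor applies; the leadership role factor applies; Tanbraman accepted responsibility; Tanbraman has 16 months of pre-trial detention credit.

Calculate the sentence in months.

122 months

Prior conviction enhancement: +45 months
Leadership role enhancement: +13 months
Adjusted term: 126 months + 45 months + 13 months = 184 months
Acceptance of responsibility reduction: 25% of 184 months = 46 months (rounded down)
After reduction: 184 − 46 = 138 months
Less pre-trial detention credit: 138 months − 16 months = 122 months
Cap at 177 months: 122 months is within the cap, no reduction.
Minimum 60 months: 122 months meets the minimum, no increase.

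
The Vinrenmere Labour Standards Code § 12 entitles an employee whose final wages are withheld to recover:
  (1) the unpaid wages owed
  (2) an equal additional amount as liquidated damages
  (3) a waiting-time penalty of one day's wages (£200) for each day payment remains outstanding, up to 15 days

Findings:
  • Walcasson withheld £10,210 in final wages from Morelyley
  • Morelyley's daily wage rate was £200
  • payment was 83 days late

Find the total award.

Liquidated damages (equal amount): £10,210
Penalty days: min(83, 15) = 15
Waiting-time penalty: 15 × £200 = £3,000
Total award: £10,210 + £10,210 + £3,000 = £23,420

£23,420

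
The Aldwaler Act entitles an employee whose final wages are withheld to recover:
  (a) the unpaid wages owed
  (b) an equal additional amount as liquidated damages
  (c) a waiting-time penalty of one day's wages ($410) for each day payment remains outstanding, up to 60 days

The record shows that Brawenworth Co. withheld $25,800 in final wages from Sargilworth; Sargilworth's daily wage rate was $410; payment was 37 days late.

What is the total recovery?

Liquidated damages (equal amount): $25,800
Penalty days: min(37, 60) = 37
Waiting-time penalty: 37 × $410 = $15,170
Total award: $25,800 + $25,800 + $15,170 = $66,770

$66,770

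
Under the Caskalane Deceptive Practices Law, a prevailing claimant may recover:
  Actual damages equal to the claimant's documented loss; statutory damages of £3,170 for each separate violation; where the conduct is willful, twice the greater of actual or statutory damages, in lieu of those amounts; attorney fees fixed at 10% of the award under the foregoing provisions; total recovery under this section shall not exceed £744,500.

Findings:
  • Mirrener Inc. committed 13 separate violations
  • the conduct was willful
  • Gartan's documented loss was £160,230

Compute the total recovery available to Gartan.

Statutory damages: 13 × £3,170 = £41,210
Greater of actual damages (£160,230) or statutory damages (£41,210): £160,230
Doubled: 2 × £160,230 = £320,460
Attorney fees: 10% of £320,460 = £32,046
Total before cap: £320,460 + £32,046 = £352,506
Cap at £744,500: £352,506 is within the cap, no reduction.

£352,506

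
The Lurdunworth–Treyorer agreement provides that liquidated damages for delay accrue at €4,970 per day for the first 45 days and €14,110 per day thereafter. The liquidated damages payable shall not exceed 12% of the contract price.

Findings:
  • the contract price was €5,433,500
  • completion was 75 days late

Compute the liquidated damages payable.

First 45 days: 45 × €4,970 = €223,650
Remaining days: (75 − 45) × €14,110 = €423,300
Accrued per-day damages: €223,650 + €423,300 = €646,950
Cap: 12% of €5,433,500 = €652,020
Cap at €652,020: €646,950 is within the cap, no reduction.

Liquidated damages: €646,950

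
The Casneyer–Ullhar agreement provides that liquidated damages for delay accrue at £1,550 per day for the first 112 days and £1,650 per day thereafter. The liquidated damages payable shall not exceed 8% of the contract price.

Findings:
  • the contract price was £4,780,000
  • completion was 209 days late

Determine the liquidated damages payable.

£333,650

First 112 days: 112 × £1,550 = £173,600
Remaining days: (209 − 112) × £1,650 = £160,050
Accrued per-day damages: £173,600 + £160,050 = £333,650
Cap: 8% of £4,780,000 = £382,400
Cap at £382,400: £333,650 is within the cap, no reduction.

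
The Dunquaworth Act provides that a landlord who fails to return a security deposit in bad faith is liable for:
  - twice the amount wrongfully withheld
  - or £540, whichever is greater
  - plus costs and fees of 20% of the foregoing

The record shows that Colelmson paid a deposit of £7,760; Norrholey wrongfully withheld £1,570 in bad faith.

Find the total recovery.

£3,768

Doubled: 2 × £1,570 = £3,140
Minimum £540: £3,140 meets the minimum, no increase.
Costs and fees: 20% of £3,140 = £628
Total recovery: £3,140 + £628 = £3,768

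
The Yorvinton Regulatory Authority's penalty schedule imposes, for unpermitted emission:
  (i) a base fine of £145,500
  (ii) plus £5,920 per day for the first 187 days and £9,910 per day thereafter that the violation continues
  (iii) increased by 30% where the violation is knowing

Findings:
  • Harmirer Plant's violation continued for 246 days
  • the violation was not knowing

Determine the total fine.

£1,837,230

First 187 days: 187 × £5,920 = £1,107,040
Remaining days: (246 − 187) × £9,910 = £584,690
Per-day component: £1,107,040 + £584,690 = £1,691,730
Base plus per-day: £145,500 + £1,691,730 = £1,837,230
The violation was not knowing: no 30% increase.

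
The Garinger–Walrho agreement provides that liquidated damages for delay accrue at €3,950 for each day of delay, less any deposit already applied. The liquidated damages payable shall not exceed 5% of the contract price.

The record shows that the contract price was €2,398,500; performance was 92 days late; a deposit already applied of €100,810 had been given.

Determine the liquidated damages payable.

Per-day damages: 92 × €3,950 = €363,400
Less deposit already applied: €363,400 − €100,810 = €262,590
Cap: 5% of €2,398,500 = €119,925
Cap at €119,925: €262,590 exceeds the cap → €119,925

€119,925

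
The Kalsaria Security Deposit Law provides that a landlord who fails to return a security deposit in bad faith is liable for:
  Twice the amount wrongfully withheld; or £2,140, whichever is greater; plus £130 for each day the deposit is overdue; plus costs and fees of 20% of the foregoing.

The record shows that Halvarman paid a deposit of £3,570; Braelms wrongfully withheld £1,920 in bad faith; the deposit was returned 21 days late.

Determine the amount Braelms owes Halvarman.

Doubled: 2 × £1,920 = £3,840
Minimum £2,140: £3,840 meets the minimum, no increase.
Late-return penalty: 21 × £130 = £2,730
Damages plus late penalty: £3,840 + £2,730 = £6,570
Costs and fees: 20% of £6,570 = £1,314
Total recovery: £6,570 + £1,314 = £7,884

£7,884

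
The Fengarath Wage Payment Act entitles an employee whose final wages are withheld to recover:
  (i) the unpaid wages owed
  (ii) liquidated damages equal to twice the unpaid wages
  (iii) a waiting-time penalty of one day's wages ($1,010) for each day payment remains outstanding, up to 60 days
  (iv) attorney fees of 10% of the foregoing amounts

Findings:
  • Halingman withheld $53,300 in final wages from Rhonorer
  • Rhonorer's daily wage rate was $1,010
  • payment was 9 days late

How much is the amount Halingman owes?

$185,889

Doubled: 2 × $53,300 = $106,600
Penalty days: min(9, 60) = 9
Waiting-time penalty: 9 × $1,010 = $9,090
Subtotal: $53,300 + $106,600 + $9,090 = $168,990
Attorney fees: 10% of $168,990 = $16,899
Total award: $168,990 + $16,899 = $185,889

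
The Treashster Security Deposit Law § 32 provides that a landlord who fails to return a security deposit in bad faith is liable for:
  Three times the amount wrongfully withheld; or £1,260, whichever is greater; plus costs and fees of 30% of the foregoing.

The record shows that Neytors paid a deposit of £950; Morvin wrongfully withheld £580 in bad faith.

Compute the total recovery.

£2,262

Trebled: 3 × £580 = £1,740
Minimum £1,260: £1,740 meets the minimum, no increase.
Costs and fees: 30% of £1,740 = £522
Total recovery: £1,740 + £522 = £2,262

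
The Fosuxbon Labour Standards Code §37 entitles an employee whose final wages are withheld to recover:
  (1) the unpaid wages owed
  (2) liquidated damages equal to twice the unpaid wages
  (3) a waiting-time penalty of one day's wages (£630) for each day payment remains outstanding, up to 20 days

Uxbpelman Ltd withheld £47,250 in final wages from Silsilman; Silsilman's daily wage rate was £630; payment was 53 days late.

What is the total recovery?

Doubled: 2 × £47,250 = £94,500
Penalty days: min(53, 20) = 20
Waiting-time penalty: 20 × £630 = £12,600
Total award: £47,250 + £94,500 + £12,600 = £154,350

£154,350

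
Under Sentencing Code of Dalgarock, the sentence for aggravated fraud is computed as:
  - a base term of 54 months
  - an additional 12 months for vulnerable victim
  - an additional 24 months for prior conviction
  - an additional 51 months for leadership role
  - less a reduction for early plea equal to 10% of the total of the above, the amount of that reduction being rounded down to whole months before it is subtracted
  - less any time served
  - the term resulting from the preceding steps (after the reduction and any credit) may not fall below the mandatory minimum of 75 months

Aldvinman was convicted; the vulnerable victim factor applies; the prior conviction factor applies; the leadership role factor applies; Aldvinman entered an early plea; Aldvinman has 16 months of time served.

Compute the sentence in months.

Vulnerable victim enhancement: +12 months
Prior conviction enhancement: +24 months
Leadership role enhancement: +51 months
Adjusted term: 54 months + 12 months + 24 months + 51 months = 141 months
Early plea reduction: 10% of 141 months = 14 months (rounded down)
After reduction: 141 − 14 = 127 months
Less time served: 127 months − 16 months = 111 months
Minimum 75 months: 111 months meets the minimum, no increase.

111 months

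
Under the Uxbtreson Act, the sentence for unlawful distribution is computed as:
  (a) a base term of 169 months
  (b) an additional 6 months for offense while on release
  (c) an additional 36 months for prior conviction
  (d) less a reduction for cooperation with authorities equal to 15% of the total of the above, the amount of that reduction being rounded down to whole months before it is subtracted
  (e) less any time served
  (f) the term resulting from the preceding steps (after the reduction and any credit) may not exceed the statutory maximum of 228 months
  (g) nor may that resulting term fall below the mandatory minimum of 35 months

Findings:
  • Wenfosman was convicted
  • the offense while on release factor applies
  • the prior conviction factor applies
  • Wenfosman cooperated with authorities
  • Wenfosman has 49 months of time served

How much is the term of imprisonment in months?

Offense while on release enhancement: +6 months
Prior conviction enhancement: +36 months
Adjusted term: 169 months + 6 months + 36 months = 211 months
Cooperation with authorities reduction: 15% of 211 months = 31 months (rounded down)
After reduction: 211 − 31 = 180 months
Less time served: 180 months − 49 months = 131 months
Cap at 228 months: 131 months is within the cap, no reduction.
Minimum 35 months: 131 months meets the minimum, no increase.

Sentence: 131 months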